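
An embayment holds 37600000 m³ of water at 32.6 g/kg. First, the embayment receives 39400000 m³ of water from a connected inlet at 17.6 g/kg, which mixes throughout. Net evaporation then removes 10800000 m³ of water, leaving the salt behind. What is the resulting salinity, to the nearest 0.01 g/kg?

28.99 g/kg

After mixing: salt = 37,600,000×32.6 + 39,400,000×17.6 = 1,919,200,000; volume = 77,000,000 m³
After evaporation: salt unchanged = 1,919,200,000; volume = 77,000,000 − 10,800,000 = 66,200,000 m³
S = 1,919,200,000 / 66,200,000 = 28.9909 g/kg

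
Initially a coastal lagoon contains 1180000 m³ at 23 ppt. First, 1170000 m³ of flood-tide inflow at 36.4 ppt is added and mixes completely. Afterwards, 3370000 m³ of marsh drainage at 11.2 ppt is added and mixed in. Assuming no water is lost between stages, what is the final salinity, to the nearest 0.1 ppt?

Conserving salt mass:
Initial salt = 1,180,000×23 = 27,140,000
After stage 1: salt = 27,140,000 + 1,170,000×36.4 = 69,728,000; volume = 2,350,000 m³; S = 29.671 ppt
After stage 2: salt = 69,728,000 + 3,370,000×11.2 = 107,472,000; volume = 5,720,000 m³
S = 107,472,000 / 5,720,000 = 18.7888 ppt

18.8 ppt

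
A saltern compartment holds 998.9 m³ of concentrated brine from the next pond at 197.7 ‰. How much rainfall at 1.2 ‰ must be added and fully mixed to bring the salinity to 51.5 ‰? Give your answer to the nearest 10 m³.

2900 m³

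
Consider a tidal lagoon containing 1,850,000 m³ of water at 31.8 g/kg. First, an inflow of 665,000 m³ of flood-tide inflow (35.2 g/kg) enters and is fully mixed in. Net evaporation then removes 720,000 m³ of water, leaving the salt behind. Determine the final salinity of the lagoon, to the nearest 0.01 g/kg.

45.82 g/kg

After mixing: salt = 1,850,000×31.8 + 665,000×35.2 = 82,238,000; volume = 2,515,000 m³
After evaporation: salt unchanged = 82,238,000; volume = 2,515,000 − 720,000 = 1,795,000 m³
S = 82,238,000 / 1,795,000 = 45.815 g/kg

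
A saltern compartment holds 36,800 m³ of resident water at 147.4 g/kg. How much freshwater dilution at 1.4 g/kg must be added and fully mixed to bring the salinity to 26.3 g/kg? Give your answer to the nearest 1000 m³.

179000 m³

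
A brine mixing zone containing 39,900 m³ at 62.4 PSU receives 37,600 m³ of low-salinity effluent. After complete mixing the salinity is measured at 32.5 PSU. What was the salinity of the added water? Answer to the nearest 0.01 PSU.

Salt balance: 39,900×62.4 + 37,600×S = 77,500×32.5
2,489,760 + 37,600·S = 2,518,750
S = (2,518,750 − 2,489,760) / 37,600 = 0.771 PSU

0.77 PSU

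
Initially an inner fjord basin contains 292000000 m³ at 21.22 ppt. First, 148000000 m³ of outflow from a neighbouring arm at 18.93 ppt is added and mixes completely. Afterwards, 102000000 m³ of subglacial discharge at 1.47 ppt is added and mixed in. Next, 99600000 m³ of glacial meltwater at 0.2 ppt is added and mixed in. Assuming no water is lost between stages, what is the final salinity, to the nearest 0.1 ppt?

Conserving salt mass:
Initial salt = 292,000,000×21.22 = 6,196,240,000
After stage 1: salt = 6,196,240,000 + 148,000,000×18.93 = 8,997,880,000; volume = 440,000,000 m³; S = 20.45 ppt
After stage 2: salt = 8,997,880,000 + 102,000,000×1.47 = 9,147,820,000; volume = 542,000,000 m³; S = 16.878 ppt
After stage 3: salt = 9,147,820,000 + 99,600,000×0.2 = 9,167,740,000; volume = 641,600,000 m³
S = 9,167,740,000 / 641,600,000 = 14.2889 ppt

14.3 ppt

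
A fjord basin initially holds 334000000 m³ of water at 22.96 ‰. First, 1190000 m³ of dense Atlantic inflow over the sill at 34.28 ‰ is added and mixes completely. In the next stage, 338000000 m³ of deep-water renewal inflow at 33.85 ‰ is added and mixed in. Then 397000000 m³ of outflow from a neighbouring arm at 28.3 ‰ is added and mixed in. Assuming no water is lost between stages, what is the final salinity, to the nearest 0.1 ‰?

28.4 ‰

Salt balance:
Initial salt = 334,000,000×22.96 = 7,668,640,000
After stage 1: salt = 7,668,640,000 + 1,190,000×34.28 = 7,709,433,200; volume = 335,190,000 m³; S = 23 ‰
After stage 2: salt = 7,709,433,200 + 338,000,000×33.85 = 19,150,733,200; volume = 673,190,000 m³; S = 28.448 ‰
After stage 3: salt = 19,150,733,200 + 397,000,000×28.3 = 30,385,833,200; volume = 1,070,190,000 m³
S = 30,385,833,200 / 1,070,190,000 = 28.3929 ‰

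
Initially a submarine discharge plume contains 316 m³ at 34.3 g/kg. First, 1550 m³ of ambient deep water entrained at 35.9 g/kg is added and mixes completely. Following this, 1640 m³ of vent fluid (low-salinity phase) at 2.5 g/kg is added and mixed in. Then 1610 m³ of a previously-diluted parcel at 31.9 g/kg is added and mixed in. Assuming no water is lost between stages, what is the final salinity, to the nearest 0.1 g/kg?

23.8 g/kg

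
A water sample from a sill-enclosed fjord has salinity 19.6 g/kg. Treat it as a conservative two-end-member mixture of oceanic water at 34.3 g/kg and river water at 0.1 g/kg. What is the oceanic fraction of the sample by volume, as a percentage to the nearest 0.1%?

57.0%

Let g be the oceanic fraction. Salt balance per unit volume:
g×34.3 + (1−g)×0.1 = 19.6
g = (19.6 − 0.1) / (34.3 − 0.1) = 19.5/34.2 = 0.5702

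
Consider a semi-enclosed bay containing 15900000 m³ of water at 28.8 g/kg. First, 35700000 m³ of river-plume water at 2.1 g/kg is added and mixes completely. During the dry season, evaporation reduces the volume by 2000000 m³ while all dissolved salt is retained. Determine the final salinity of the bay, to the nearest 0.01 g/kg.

10.74 g/kg

After mixing: salt = 15,900,000×28.8 + 35,700,000×2.1 = 532,890,000; volume = 51,600,000 m³
After evaporation: salt unchanged = 532,890,000; volume = 51,600,000 − 2,000,000 = 49,600,000 m³
S = 532,890,000 / 49,600,000 = 10.7438 g/kg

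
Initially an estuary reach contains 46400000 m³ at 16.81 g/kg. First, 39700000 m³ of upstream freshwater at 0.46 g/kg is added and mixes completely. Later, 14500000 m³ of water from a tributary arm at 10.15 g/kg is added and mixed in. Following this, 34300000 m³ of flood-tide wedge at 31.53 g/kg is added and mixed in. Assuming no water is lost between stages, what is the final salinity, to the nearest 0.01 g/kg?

15.03 g/kg

By conservation of dissolved salt,
Initial salt = 46,400,000×16.81 = 779,984,000
After stage 1: salt = 779,984,000 + 39,700,000×0.46 = 798,246,000; volume = 86,100,000 m³; S = 9.271 g/kg
After stage 2: salt = 798,246,000 + 14,500,000×10.15 = 945,421,000; volume = 100,600,000 m³; S = 9.398 g/kg
After stage 3: salt = 945,421,000 + 34,300,000×31.53 = 2,026,900,000; volume = 134,900,000 m³
S = 2,026,900,000 / 134,900,000 = 15.0252 g/kg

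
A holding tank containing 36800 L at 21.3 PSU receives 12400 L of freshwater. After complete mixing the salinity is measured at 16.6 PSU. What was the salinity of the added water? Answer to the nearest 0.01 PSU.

2.65 PSU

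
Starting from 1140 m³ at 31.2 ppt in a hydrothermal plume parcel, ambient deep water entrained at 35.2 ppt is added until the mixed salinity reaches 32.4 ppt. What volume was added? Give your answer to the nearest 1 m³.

Salt balance: 1,140×31.2 + V×35.2 = (1,140+V)×32.4
35,568 + 35.2V = 36,936 + 32.4V
1,368 = 2.8V
V = 488.57 m³

489 m³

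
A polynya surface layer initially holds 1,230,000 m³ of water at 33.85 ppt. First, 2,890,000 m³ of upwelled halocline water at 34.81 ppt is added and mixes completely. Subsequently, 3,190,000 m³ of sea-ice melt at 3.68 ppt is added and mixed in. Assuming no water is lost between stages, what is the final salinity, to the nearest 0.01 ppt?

Conserving salt mass:
Initial salt = 1,230,000×33.85 = 41,635,500
After stage 1: salt = 41,635,500 + 2,890,000×34.81 = 142,236,400; volume = 4,120,000 m³; S = 34.523 ppt
After stage 2: salt = 142,236,400 + 3,190,000×3.68 = 153,975,600; volume = 7,310,000 m³
S = 153,975,600 / 7,310,000 = 21.0637 ppt

21.06 ppt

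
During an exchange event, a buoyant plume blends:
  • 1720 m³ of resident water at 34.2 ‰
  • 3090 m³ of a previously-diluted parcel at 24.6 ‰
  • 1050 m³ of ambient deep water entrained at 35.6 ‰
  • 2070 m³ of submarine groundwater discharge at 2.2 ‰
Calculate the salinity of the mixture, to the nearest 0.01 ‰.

Conserving salt mass:
salt = 1,720×34.2 + 3,090×24.6 + 1,050×35.6 + 2,070×2.2 = 58,824 + 76,014 + 37,380 + 4,554 = 176,772
volume = 1,720 + 3,090 + 1,050 + 2,070 = 7,930 m³
S = 176,772 / 7,930 = 22.2916 ‰

22.29 ‰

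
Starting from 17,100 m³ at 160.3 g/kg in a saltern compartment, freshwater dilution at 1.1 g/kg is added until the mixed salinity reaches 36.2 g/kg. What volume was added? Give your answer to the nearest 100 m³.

Salt balance: 17,100×160.3 + V×1.1 = (17,100+V)×36.2
2,741,130 + 1.1V = 619,020 + 36.2V
2,122,110 = 35.1V
V = 60,458.97 m³

60500 m³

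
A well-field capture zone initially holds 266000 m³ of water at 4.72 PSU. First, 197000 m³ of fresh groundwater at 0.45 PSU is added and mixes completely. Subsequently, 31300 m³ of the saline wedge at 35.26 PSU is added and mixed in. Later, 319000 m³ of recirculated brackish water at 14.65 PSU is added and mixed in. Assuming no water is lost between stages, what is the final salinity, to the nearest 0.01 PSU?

8.76 PSU

Mass of salt is conserved:
Initial salt = 266,000×4.72 = 1,255,520
After stage 1: salt = 1,255,520 + 197,000×0.45 = 1,344,170; volume = 463,000 m³; S = 2.903 PSU
After stage 2: salt = 1,344,170 + 31,300×35.26 = 2,447,808; volume = 494,300 m³; S = 4.952 PSU
After stage 3: salt = 2,447,808 + 319,000×14.65 = 7,121,158; volume = 813,300 m³
S = 7,121,158 / 813,300 = 8.7559 PSU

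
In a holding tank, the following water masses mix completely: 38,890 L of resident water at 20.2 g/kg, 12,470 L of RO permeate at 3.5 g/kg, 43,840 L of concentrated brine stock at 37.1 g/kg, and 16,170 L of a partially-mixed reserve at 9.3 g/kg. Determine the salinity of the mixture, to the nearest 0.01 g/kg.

23.40 g/kg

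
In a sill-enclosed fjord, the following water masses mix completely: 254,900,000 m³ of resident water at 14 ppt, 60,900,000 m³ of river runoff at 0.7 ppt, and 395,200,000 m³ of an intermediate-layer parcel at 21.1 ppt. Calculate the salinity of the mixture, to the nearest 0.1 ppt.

By conservation of dissolved salt,
salt = 254,900,000×14 + 60,900,000×0.7 + 395,200,000×21.1 = 3,568,600,000 + 42,630,000 + 8,338,720,000 = 11,949,950,000
volume = 254,900,000 + 60,900,000 + 395,200,000 = 711,000,000 m³
S = 11,949,950,000 / 711,000,000 = 16.807 ppt

16.8 ppt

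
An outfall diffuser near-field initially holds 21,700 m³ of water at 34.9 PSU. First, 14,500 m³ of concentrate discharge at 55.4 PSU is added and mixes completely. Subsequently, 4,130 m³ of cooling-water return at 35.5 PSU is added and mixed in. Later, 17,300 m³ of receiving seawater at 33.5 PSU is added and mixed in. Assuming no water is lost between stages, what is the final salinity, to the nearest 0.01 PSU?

Salt balance:
Initial salt = 21,700×34.9 = 757,330
After stage 1: salt = 757,330 + 14,500×55.4 = 1,560,630; volume = 36,200 m³; S = 43.111 PSU
After stage 2: salt = 1,560,630 + 4,130×35.5 = 1,707,245; volume = 40,330 m³; S = 42.332 PSU
After stage 3: salt = 1,707,245 + 17,300×33.5 = 2,286,795; volume = 57,630 m³
S = 2,286,795 / 57,630 = 39.6806 PSU

39.68 PSU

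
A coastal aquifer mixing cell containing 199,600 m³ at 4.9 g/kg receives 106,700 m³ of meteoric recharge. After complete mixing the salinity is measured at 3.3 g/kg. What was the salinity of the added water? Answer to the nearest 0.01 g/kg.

0.31 g/kg

Salt balance: 199,600×4.9 + 106,700×S = 306,300×3.3
978,040 + 106,700·S = 1,010,790
S = (1,010,790 − 978,040) / 106,700 = 0.3069 g/kg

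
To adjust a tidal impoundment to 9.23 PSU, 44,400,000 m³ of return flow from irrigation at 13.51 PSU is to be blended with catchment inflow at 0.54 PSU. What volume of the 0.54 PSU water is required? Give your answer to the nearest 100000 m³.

Salt balance: 44,400,000×13.51 + V×0.54 = (44,400,000+V)×9.23
599,844,000 + 0.54V = 409,812,000 + 9.23V
190,032,000 = 8.69V
V = 21,867,894.13 m³

21900000 m³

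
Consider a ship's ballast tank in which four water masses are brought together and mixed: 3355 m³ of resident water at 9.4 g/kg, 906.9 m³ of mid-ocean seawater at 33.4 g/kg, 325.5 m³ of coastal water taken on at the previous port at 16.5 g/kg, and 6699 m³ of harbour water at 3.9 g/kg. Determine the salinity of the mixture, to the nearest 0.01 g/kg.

8.27 g/kg

Mass of salt is conserved:
salt = 3,355×9.4 + 906.9×33.4 + 325.5×16.5 + 6,699×3.9 = 31,537 + 30,290.46 + 5,370.75 + 26,126.1 = 93,324.31
volume = 3,355 + 906.9 + 325.5 + 6,699 = 11,286.4 m³
S = 93,324.31 / 11,286.4 = 8.2687 g/kg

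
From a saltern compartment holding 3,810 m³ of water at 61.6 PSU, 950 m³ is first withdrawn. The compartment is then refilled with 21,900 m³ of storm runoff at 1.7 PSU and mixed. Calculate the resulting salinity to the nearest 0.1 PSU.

Remaining after removal: 2,860 m³ at 61.6 PSU (salt = 176,176)
After addition: salt = 176,176 + 21,900×1.7 = 213,406; volume = 24,760 m³
S = 213,406 / 24,760 = 8.619 PSU

8.6 PSU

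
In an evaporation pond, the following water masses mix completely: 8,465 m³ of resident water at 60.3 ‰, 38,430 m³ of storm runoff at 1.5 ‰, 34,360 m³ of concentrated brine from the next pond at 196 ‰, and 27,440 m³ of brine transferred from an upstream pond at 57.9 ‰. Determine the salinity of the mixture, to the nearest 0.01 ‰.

81.80 ‰

Total salt / total volume:
salt = 8,465×60.3 + 38,430×1.5 + 34,360×196 + 27,440×57.9 = 510,439.5 + 57,645 + 6,734,560 + 1,588,776 = 8,891,420.5
volume = 8,465 + 38,430 + 34,360 + 27,440 = 108,695 m³
S = 8,891,420.5 / 108,695 = 81.8016 ‰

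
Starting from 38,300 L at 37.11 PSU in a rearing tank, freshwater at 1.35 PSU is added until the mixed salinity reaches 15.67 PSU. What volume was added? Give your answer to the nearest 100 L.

57300 L

Salt balance: 38,300×37.11 + V×1.35 = (38,300+V)×15.67
1,421,313 + 1.35V = 600,161 + 15.67V
821,152 = 14.32V
V = 57,343.02 L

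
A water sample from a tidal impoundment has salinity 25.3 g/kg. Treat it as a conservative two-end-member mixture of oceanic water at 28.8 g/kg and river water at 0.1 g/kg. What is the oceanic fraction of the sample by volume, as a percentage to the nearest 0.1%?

Let g be the oceanic fraction. Salt balance per unit volume:
g×28.8 + (1−g)×0.1 = 25.3
g = (25.3 − 0.1) / (28.8 − 0.1) = 25.2/28.7 = 0.878

87.8%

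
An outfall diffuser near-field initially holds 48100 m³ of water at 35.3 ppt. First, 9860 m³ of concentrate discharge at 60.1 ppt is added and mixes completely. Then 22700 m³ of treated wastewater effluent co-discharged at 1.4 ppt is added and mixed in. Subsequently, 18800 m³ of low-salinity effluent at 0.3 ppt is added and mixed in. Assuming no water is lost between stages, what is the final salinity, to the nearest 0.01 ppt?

23.41 ppt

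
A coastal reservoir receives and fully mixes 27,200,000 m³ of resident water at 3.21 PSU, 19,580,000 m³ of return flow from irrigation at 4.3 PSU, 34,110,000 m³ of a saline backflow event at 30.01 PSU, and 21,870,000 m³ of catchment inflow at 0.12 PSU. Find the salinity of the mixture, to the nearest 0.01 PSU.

11.66 PSU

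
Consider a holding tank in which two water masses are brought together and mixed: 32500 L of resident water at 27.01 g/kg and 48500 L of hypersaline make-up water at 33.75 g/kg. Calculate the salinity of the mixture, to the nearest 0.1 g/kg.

31.0 g/kg

Weighted by volume,
salt = 32,500×27.01 + 48,500×33.75 = 877,825 + 1,636,875 = 2,514,700
volume = 32,500 + 48,500 = 81,000 L
S = 2,514,700 / 81,000 = 31.046 g/kg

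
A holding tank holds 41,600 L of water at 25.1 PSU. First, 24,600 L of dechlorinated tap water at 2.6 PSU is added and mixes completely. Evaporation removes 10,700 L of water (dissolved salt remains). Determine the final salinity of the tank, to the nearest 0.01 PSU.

19.97 PSU

After mixing: salt = 41,600×25.1 + 24,600×2.6 = 1,108,120; volume = 66,200 L
After evaporation: salt unchanged = 1,108,120; volume = 66,200 − 10,700 = 55,500 L
S = 1,108,120 / 55,500 = 19.9661 PSU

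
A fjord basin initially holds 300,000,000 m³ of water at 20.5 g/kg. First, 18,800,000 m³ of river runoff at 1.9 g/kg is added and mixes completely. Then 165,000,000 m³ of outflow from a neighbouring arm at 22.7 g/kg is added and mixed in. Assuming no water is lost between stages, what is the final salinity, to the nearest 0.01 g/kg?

Conserving salt mass:
Initial salt = 300,000,000×20.5 = 6,150,000,000
After stage 1: salt = 6,150,000,000 + 18,800,000×1.9 = 6,185,720,000; volume = 318,800,000 m³; S = 19.403 g/kg
After stage 2: salt = 6,185,720,000 + 165,000,000×22.7 = 9,931,220,000; volume = 483,800,000 m³
S = 9,931,220,000 / 483,800,000 = 20.5275 g/kg

20.53 g/kg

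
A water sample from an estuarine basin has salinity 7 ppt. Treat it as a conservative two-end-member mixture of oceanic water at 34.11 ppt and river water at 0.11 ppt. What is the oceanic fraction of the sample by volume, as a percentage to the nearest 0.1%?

20.3%

Let g be the oceanic fraction. Salt balance per unit volume:
g×34.11 + (1−g)×0.11 = 7
g = (7 − 0.11) / (34.11 − 0.11) = 6.89/34 = 0.2026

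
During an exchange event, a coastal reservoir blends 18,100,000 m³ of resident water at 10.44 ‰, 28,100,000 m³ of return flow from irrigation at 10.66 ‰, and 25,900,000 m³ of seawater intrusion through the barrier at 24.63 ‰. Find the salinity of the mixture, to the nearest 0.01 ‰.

Mass of salt is conserved:
salt = 18,100,000×10.44 + 28,100,000×10.66 + 25,900,000×24.63 = 188,964,000 + 299,546,000 + 637,917,000 = 1,126,427,000
volume = 18,100,000 + 28,100,000 + 25,900,000 = 72,100,000 m³
S = 1,126,427,000 / 72,100,000 = 15.6231 ‰

15.62 ‰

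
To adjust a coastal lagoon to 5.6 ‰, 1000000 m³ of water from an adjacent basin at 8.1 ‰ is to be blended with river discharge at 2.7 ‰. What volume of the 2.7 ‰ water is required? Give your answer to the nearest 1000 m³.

Salt balance: 1,000,000×8.1 + V×2.7 = (1,000,000+V)×5.6
8,100,000 + 2.7V = 5,600,000 + 5.6V
2,500,000 = 2.9V
V = 862,068.97 m³

862000 m³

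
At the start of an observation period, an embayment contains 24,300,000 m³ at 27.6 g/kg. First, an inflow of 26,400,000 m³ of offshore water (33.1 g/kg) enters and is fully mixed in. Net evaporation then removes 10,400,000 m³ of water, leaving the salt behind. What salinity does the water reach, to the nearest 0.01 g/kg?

After mixing: salt = 24,300,000×27.6 + 26,400,000×33.1 = 1,544,520,000; volume = 50,700,000 m³
After evaporation: salt unchanged = 1,544,520,000; volume = 50,700,000 − 10,400,000 = 40,300,000 m³
S = 1,544,520,000 / 40,300,000 = 38.3256 g/kg

38.33 g/kg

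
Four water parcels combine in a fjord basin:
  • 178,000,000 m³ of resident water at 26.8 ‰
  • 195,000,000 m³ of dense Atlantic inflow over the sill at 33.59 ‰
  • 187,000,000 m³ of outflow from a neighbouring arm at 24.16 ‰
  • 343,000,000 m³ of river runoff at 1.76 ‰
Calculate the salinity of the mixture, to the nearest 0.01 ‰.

18.21 ‰

Total salt / total volume:
salt = 178,000,000×26.8 + 195,000,000×33.59 + 187,000,000×24.16 + 343,000,000×1.76 = 4,770,400,000 + 6,550,050,000 + 4,517,920,000 + 603,680,000 = 16,442,050,000
volume = 178,000,000 + 195,000,000 + 187,000,000 + 343,000,000 = 903,000,000 m³
S = 16,442,050,000 / 903,000,000 = 18.2083 ‰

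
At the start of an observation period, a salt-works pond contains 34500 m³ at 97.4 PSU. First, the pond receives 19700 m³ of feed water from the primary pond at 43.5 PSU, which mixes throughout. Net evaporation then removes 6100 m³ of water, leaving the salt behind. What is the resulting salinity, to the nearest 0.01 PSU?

87.68 PSU

After mixing: salt = 34,500×97.4 + 19,700×43.5 = 4,217,250; volume = 54,200 m³
After evaporation: salt unchanged = 4,217,250; volume = 54,200 − 6,100 = 48,100 m³
S = 4,217,250 / 48,100 = 87.6767 PSU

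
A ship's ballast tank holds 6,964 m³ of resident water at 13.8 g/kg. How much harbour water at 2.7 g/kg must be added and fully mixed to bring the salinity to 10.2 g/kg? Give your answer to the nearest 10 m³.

Salt balance: 6,964×13.8 + V×2.7 = (6,964+V)×10.2
96,103.2 + 2.7V = 71,032.8 + 10.2V
25,070.4 = 7.5V
V = 3,342.72 m³

3340 m³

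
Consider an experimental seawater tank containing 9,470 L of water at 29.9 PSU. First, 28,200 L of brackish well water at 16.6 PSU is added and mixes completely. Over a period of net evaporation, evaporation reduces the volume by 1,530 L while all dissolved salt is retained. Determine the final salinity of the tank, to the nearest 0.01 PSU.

After mixing: salt = 9,470×29.9 + 28,200×16.6 = 751,273; volume = 37,670 L
After evaporation: salt unchanged = 751,273; volume = 37,670 − 1,530 = 36,140 L
S = 751,273 / 36,140 = 20.7879 PSU

20.79 PSU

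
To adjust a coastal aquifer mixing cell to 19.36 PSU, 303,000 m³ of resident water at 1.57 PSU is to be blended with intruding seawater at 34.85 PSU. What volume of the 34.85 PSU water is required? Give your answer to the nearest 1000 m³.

Salt balance: 303,000×1.57 + V×34.85 = (303,000+V)×19.36
475,710 + 34.85V = 5,866,080 + 19.36V
5,390,370 = 15.49V
V = 347,990.32 m³

348000 m³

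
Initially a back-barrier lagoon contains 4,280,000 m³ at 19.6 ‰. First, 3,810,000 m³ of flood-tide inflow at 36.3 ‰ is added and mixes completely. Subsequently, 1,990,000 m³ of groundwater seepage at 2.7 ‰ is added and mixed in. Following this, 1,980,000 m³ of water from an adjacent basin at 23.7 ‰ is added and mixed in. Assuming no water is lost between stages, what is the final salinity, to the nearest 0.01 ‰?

Total salt / total volume:
Initial salt = 4,280,000×19.6 = 83,888,000
After stage 1: salt = 83,888,000 + 3,810,000×36.3 = 222,191,000; volume = 8,090,000 m³; S = 27.465 ‰
After stage 2: salt = 222,191,000 + 1,990,000×2.7 = 227,564,000; volume = 10,080,000 m³; S = 22.576 ‰
After stage 3: salt = 227,564,000 + 1,980,000×23.7 = 274,490,000; volume = 12,060,000 m³
S = 274,490,000 / 12,060,000 = 22.7604 ‰

22.76 ‰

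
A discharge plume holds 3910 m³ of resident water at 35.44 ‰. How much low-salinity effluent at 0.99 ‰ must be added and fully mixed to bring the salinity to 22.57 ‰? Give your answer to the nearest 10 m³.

2330 m³

Salt balance: 3,910×35.44 + V×0.99 = (3,910+V)×22.57
138,570.4 + 0.99V = 88,248.7 + 22.57V
50,321.7 = 21.58V
V = 2,331.87 m³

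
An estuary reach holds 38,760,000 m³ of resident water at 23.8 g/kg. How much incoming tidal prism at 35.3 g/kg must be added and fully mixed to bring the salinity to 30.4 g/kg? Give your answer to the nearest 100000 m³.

52200000 m³

Salt balance: 38,760,000×23.8 + V×35.3 = (38,760,000+V)×30.4
922,488,000 + 35.3V = 1,178,304,000 + 30.4V
255,816,000 = 4.9V
V = 52,207,346.94 m³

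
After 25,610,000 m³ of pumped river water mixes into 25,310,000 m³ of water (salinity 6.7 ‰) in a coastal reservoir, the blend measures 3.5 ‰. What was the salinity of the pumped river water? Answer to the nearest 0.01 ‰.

0.34 ‰

Salt balance: 25,310,000×6.7 + 25,610,000×S = 50,920,000×3.5
169,577,000 + 25,610,000·S = 178,220,000
S = (178,220,000 − 169,577,000) / 25,610,000 = 0.3375 ‰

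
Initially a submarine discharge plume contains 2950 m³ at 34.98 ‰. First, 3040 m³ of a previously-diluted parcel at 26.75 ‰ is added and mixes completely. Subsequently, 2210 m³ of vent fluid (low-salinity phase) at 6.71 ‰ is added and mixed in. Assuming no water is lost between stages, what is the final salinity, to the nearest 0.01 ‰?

24.31 ‰

Total salt / total volume:
Initial salt = 2,950×34.98 = 103,191
After stage 1: salt = 103,191 + 3,040×26.75 = 184,511; volume = 5,990 m³; S = 30.803 ‰
After stage 2: salt = 184,511 + 2,210×6.71 = 199,340.1; volume = 8,200 m³
S = 199,340.1 / 8,200 = 24.3098 ‰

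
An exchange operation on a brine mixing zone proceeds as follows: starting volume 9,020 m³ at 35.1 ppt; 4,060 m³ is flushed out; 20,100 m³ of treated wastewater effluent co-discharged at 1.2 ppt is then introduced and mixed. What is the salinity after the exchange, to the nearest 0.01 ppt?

7.91 ppt

Remaining after removal: 4,960 m³ at 35.1 ppt (salt = 174,096)
After addition: salt = 174,096 + 20,100×1.2 = 198,216; volume = 25,060 m³
S = 198,216 / 25,060 = 7.9097 ppt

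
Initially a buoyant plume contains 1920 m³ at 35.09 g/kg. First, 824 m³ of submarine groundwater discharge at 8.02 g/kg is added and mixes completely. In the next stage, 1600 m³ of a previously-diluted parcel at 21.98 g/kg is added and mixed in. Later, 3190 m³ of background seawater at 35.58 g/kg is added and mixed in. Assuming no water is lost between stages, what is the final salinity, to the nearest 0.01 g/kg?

29.55 g/kg

Conserving salt mass:
Initial salt = 1,920×35.09 = 67,372.8
After stage 1: salt = 67,372.8 + 824×8.02 = 73,981.28; volume = 2,744 m³; S = 26.961 g/kg
After stage 2: salt = 73,981.28 + 1,600×21.98 = 109,149.28; volume = 4,344 m³; S = 25.126 g/kg
After stage 3: salt = 109,149.28 + 3,190×35.58 = 222,649.48; volume = 7,534 m³
S = 222,649.48 / 7,534 = 29.5526 g/kg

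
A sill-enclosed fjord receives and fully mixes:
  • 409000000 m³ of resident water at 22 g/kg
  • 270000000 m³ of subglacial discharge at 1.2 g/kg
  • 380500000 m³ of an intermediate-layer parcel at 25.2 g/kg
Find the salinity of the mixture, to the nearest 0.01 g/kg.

By conservation of dissolved salt,
salt = 409,000,000×22 + 270,000,000×1.2 + 380,500,000×25.2 = 8,998,000,000 + 324,000,000 + 9,588,600,000 = 18,910,600,000
volume = 409,000,000 + 270,000,000 + 380,500,000 = 1,059,500,000 m³
S = 18,910,600,000 / 1,059,500,000 = 17.8486 g/kg

17.85 g/kg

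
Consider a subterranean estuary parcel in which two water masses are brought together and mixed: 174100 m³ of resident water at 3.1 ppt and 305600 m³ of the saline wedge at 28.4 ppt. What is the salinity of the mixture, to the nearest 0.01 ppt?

19.22 ppt

Weighted by volume,
salt = 174,100×3.1 + 305,600×28.4 = 539,710 + 8,679,040 = 9,218,750
volume = 174,100 + 305,600 = 479,700 m³
S = 9,218,750 / 479,700 = 19.2177 ppt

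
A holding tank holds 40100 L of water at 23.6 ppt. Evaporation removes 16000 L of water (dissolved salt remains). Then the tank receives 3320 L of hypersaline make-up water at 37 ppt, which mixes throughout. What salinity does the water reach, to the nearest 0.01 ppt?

38.99 ppt

After evaporation: salt = 40,100×23.6 = 946,360; volume = 40,100 − 16,000 = 24,100 L
After mixing: salt = 946,360 + 3,320×37 = 1,069,200; volume = 24,100 + 3,320 = 27,420 L
S = 1,069,200 / 27,420 = 38.9934 ppt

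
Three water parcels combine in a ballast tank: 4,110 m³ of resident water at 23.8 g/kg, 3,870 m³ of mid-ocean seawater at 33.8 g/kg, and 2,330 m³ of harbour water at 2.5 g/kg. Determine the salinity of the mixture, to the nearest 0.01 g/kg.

Weighted by volume,
salt = 4,110×23.8 + 3,870×33.8 + 2,330×2.5 = 97,818 + 130,806 + 5,825 = 234,449
volume = 4,110 + 3,870 + 2,330 = 10,310 m³
S = 234,449 / 10,310 = 22.74 g/kg

22.74 g/kg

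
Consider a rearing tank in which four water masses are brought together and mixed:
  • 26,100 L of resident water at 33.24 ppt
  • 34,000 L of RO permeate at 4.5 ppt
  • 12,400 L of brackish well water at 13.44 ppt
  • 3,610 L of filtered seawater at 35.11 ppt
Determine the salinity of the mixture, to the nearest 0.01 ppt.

17.26 ppt

By conservation of dissolved salt,
salt = 26,100×33.24 + 34,000×4.5 + 12,400×13.44 + 3,610×35.11 = 867,564 + 153,000 + 166,656 + 126,747.1 = 1,313,967.1
volume = 26,100 + 34,000 + 12,400 + 3,610 = 76,110 L
S = 1,313,967.1 / 76,110 = 17.2641 ppt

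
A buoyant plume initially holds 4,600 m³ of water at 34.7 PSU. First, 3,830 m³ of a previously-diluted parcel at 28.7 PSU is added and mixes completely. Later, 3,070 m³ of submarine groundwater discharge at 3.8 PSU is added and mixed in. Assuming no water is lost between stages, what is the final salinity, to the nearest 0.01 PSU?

Weighted by volume,
Initial salt = 4,600×34.7 = 159,620
After stage 1: salt = 159,620 + 3,830×28.7 = 269,541; volume = 8,430 m³; S = 31.974 PSU
After stage 2: salt = 269,541 + 3,070×3.8 = 281,207; volume = 11,500 m³
S = 281,207 / 11,500 = 24.4528 PSU

24.45 PSU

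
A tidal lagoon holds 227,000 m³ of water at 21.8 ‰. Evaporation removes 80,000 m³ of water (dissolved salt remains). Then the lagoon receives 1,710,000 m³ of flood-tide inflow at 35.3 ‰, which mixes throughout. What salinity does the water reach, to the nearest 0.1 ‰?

35.2 ‰

After evaporation: salt = 227,000×21.8 = 4,948,600; volume = 227,000 − 80,000 = 147,000 m³
After mixing: salt = 4,948,600 + 1,710,000×35.3 = 65,311,600; volume = 147,000 + 1,710,000 = 1,857,000 m³
S = 65,311,600 / 1,857,000 = 35.1705 ‰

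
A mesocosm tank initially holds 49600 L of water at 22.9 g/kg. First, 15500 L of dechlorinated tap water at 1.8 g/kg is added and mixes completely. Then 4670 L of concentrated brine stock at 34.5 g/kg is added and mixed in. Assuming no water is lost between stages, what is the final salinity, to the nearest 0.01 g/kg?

18.99 g/kg

Salt balance:
Initial salt = 49,600×22.9 = 1,135,840
After stage 1: salt = 1,135,840 + 15,500×1.8 = 1,163,740; volume = 65,100 L; S = 17.876 g/kg
After stage 2: salt = 1,163,740 + 4,670×34.5 = 1,324,855; volume = 69,770 L
S = 1,324,855 / 69,770 = 18.9889 g/kg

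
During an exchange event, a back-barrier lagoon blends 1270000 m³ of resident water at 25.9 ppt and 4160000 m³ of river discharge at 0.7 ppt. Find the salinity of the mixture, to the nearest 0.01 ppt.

Salt balance:
salt = 1,270,000×25.9 + 4,160,000×0.7 = 32,893,000 + 2,912,000 = 35,805,000
volume = 1,270,000 + 4,160,000 = 5,430,000 m³
S = 35,805,000 / 5,430,000 = 6.5939 ppt

6.59 ppt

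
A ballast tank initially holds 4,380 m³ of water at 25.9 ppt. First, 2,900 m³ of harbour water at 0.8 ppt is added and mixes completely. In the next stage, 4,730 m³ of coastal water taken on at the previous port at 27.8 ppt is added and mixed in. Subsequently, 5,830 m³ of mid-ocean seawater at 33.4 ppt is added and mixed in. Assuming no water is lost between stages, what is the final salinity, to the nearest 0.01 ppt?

24.77 ppt

Total salt / total volume:
Initial salt = 4,380×25.9 = 113,442
After stage 1: salt = 113,442 + 2,900×0.8 = 115,762; volume = 7,280 m³; S = 15.901 ppt
After stage 2: salt = 115,762 + 4,730×27.8 = 247,256; volume = 12,010 m³; S = 20.588 ppt
After stage 3: salt = 247,256 + 5,830×33.4 = 441,978; volume = 17,840 m³
S = 441,978 / 17,840 = 24.7746 ppt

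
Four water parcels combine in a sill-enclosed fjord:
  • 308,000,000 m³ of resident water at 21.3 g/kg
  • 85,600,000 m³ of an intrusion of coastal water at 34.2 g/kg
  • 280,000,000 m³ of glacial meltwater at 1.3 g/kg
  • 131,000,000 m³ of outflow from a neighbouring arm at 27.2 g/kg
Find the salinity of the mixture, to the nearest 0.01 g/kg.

Conserving salt mass:
salt = 308,000,000×21.3 + 85,600,000×34.2 + 280,000,000×1.3 + 131,000,000×27.2 = 6,560,400,000 + 2,927,520,000 + 364,000,000 + 3,563,200,000 = 13,415,120,000
volume = 308,000,000 + 85,600,000 + 280,000,000 + 131,000,000 = 804,600,000 m³
S = 13,415,120,000 / 804,600,000 = 16.673 g/kg

16.67 g/kg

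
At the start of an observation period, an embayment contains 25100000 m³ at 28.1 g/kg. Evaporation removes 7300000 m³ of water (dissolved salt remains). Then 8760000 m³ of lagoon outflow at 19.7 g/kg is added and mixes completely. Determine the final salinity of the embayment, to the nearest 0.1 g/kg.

33.1 g/kg

After evaporation: salt = 25,100,000×28.1 = 705,310,000; volume = 25,100,000 − 7,300,000 = 17,800,000 m³
After mixing: salt = 705,310,000 + 8,760,000×19.7 = 877,882,000; volume = 17,800,000 + 8,760,000 = 26,560,000 m³
S = 877,882,000 / 26,560,000 = 33.0528 g/kg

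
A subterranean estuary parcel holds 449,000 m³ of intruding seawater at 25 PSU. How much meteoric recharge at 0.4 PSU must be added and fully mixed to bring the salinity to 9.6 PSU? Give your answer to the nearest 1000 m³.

Salt balance: 449,000×25 + V×0.4 = (449,000+V)×9.6
11,225,000 + 0.4V = 4,310,400 + 9.6V
6,914,600 = 9.2V
V = 751,586.96 m³

752000 m³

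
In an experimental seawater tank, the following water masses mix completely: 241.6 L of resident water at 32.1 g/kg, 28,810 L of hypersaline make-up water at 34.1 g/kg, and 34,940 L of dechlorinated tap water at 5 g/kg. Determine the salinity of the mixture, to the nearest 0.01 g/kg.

18.20 g/kg

Conserving salt mass:
salt = 241.6×32.1 + 28,810×34.1 + 34,940×5 = 7,755.36 + 982,421 + 174,700 = 1,164,876.36
volume = 241.6 + 28,810 + 34,940 = 63,991.6 L
S = 1,164,876.36 / 63,991.6 = 18.2036 g/kg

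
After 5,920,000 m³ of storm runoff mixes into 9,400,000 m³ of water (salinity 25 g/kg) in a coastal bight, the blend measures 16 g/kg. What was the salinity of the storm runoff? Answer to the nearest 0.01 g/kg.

1.71 g/kg

Salt balance: 9,400,000×25 + 5,920,000×S = 15,320,000×16
235,000,000 + 5,920,000·S = 245,120,000
S = (245,120,000 − 235,000,000) / 5,920,000 = 1.7095 g/kg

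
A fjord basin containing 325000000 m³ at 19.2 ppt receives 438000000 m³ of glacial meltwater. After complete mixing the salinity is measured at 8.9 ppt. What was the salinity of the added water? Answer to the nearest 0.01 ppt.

1.26 ppt

Salt balance: 325,000,000×19.2 + 438,000,000×S = 763,000,000×8.9
6,240,000,000 + 438,000,000·S = 6,790,700,000
S = (6,790,700,000 − 6,240,000,000) / 438,000,000 = 1.2573 ppt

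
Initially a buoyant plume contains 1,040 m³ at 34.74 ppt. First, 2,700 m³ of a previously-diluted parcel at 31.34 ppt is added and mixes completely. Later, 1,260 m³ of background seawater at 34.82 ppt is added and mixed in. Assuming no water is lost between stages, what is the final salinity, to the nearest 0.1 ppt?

Conserving salt mass:
Initial salt = 1,040×34.74 = 36,129.6
After stage 1: salt = 36,129.6 + 2,700×31.34 = 120,747.6; volume = 3,740 m³; S = 32.285 ppt
After stage 2: salt = 120,747.6 + 1,260×34.82 = 164,620.8; volume = 5,000 m³
S = 164,620.8 / 5,000 = 32.9242 ppt

32.9 ppt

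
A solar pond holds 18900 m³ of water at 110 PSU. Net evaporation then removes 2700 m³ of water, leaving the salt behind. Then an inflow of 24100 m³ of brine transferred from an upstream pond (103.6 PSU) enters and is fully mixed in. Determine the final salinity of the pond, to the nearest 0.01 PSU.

113.54 PSU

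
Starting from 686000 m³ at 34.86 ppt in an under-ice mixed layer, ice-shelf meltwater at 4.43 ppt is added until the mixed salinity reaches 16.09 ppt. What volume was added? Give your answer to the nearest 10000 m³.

1100000 m³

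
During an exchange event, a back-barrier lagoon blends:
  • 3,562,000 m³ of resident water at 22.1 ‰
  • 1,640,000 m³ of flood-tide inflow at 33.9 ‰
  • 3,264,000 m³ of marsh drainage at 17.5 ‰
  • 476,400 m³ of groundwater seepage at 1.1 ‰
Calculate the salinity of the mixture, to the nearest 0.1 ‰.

Weighted by volume,
salt = 3,562,000×22.1 + 1,640,000×33.9 + 3,264,000×17.5 + 476,400×1.1 = 78,720,200 + 55,596,000 + 57,120,000 + 524,040 = 191,960,240
volume = 3,562,000 + 1,640,000 + 3,264,000 + 476,400 = 8,942,400 m³
S = 191,960,240 / 8,942,400 = 21.466 ‰

21.5 ‰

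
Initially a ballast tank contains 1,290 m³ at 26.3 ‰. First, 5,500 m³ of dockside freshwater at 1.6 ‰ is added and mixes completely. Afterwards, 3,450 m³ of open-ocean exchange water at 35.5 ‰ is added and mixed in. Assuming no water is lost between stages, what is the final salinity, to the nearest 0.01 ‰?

16.13 ‰

Mass of salt is conserved:
Initial salt = 1,290×26.3 = 33,927
After stage 1: salt = 33,927 + 5,500×1.6 = 42,727; volume = 6,790 m³; S = 6.293 ‰
After stage 2: salt = 42,727 + 3,450×35.5 = 165,202; volume = 10,240 m³
S = 165,202 / 10,240 = 16.133 ‰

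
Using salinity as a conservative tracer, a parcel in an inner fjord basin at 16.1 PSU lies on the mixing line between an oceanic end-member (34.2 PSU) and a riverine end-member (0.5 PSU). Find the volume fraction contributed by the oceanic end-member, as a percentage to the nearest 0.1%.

46.3%

Let g be the oceanic fraction. Salt balance per unit volume:
g×34.2 + (1−g)×0.5 = 16.1
g = (16.1 − 0.5) / (34.2 − 0.5) = 15.6/33.7 = 0.4629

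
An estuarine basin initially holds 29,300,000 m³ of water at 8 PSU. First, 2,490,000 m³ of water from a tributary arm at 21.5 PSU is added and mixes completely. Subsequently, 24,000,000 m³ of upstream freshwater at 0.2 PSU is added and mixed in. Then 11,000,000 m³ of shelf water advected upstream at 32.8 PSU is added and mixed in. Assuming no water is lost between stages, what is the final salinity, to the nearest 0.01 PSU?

Mass of salt is conserved:
Initial salt = 29,300,000×8 = 234,400,000
After stage 1: salt = 234,400,000 + 2,490,000×21.5 = 287,935,000; volume = 31,790,000 m³; S = 9.057 PSU
After stage 2: salt = 287,935,000 + 24,000,000×0.2 = 292,735,000; volume = 55,790,000 m³; S = 5.247 PSU
After stage 3: salt = 292,735,000 + 11,000,000×32.8 = 653,535,000; volume = 66,790,000 m³
S = 653,535,000 / 66,790,000 = 9.7849 PSU

9.78 PSU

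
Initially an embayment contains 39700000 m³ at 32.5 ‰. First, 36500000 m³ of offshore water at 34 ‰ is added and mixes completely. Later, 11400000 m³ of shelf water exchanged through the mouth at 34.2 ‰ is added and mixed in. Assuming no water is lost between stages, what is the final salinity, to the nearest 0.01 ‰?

33.35 ‰

Mass of salt is conserved:
Initial salt = 39,700,000×32.5 = 1,290,250,000
After stage 1: salt = 1,290,250,000 + 36,500,000×34 = 2,531,250,000; volume = 76,200,000 m³; S = 33.219 ‰
After stage 2: salt = 2,531,250,000 + 11,400,000×34.2 = 2,921,130,000; volume = 87,600,000 m³
S = 2,921,130,000 / 87,600,000 = 33.3462 ‰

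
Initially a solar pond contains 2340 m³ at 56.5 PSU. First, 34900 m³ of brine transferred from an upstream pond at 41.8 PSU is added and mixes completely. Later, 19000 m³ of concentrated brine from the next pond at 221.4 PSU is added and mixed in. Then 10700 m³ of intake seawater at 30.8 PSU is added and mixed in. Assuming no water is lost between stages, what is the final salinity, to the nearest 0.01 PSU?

91.53 PSU

Conserving salt mass:
Initial salt = 2,340×56.5 = 132,210
After stage 1: salt = 132,210 + 34,900×41.8 = 1,591,030; volume = 37,240 m³; S = 42.724 PSU
After stage 2: salt = 1,591,030 + 19,000×221.4 = 5,797,630; volume = 56,240 m³; S = 103.087 PSU
After stage 3: salt = 5,797,630 + 10,700×30.8 = 6,127,190; volume = 66,940 m³
S = 6,127,190 / 66,940 = 91.5326 PSU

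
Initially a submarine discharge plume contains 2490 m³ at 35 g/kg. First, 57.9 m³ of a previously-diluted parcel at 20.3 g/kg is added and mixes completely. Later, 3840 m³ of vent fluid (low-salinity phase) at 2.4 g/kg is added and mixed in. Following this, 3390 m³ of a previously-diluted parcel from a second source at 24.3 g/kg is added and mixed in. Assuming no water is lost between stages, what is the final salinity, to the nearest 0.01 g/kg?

18.40 g/kg

Mass of salt is conserved:
Initial salt = 2,490×35 = 87,150
After stage 1: salt = 87,150 + 57.9×20.3 = 88,325.37; volume = 2,547.9 m³; S = 34.666 g/kg
After stage 2: salt = 88,325.37 + 3,840×2.4 = 97,541.37; volume = 6,387.9 m³; S = 15.27 g/kg
After stage 3: salt = 97,541.37 + 3,390×24.3 = 179,918.37; volume = 9,777.9 m³
S = 179,918.37 / 9,777.9 = 18.4005 g/kg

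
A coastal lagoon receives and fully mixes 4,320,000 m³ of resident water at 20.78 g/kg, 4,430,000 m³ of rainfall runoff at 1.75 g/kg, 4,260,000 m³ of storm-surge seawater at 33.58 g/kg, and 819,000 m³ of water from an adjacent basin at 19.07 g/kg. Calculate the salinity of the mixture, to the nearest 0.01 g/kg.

18.53 g/kg

By conservation of dissolved salt,
salt = 4,320,000×20.78 + 4,430,000×1.75 + 4,260,000×33.58 + 819,000×19.07 = 89,769,600 + 7,752,500 + 143,050,800 + 15,618,330 = 256,191,230
volume = 4,320,000 + 4,430,000 + 4,260,000 + 819,000 = 13,829,000 m³
S = 256,191,230 / 13,829,000 = 18.5257 g/kg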